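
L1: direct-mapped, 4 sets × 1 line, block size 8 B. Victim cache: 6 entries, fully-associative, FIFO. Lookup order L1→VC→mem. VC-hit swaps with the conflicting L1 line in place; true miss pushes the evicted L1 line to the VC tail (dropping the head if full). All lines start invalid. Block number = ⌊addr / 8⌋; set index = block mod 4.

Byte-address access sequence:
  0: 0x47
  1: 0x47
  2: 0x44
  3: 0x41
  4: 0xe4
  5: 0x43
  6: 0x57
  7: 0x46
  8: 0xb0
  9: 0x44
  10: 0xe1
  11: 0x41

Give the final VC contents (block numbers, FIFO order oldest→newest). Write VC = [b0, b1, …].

VC = [28, 10]

0: 0x47 (blk 8, set 0) → MISS  vc=[]
1: 0x47 (blk 8, set 0) → L1-HIT  vc=[]
2: 0x44 (blk 8, set 0) → L1-HIT  vc=[]
3: 0x41 (blk 8, set 0) → L1-HIT  vc=[]
4: 0xe4 (blk 28, set 0) → MISS  vc=[8]
5: 0x43 (blk 8, set 0) → VC-HIT  vc=[28]
6: 0x57 (blk 10, set 2) → MISS  vc=[28]
7: 0x46 (blk 8, set 0) → L1-HIT  vc=[28]
8: 0xb0 (blk 22, set 2) → MISS  vc=[28, 10]
9: 0x44 (blk 8, set 0) → L1-HIT  vc=[28, 10]
10: 0xe1 (blk 28, set 0) → VC-HIT  vc=[8, 10]
11: 0x41 (blk 8, set 0) → VC-HIT  vc=[28, 10]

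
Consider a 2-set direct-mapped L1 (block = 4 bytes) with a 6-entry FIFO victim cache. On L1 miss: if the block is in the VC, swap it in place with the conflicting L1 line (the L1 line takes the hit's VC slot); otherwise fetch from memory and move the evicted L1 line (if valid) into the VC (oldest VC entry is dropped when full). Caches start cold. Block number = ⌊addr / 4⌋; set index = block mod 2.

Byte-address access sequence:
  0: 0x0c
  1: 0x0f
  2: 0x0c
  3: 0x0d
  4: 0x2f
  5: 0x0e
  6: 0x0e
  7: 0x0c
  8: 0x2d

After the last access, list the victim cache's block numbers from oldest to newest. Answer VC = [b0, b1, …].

VC = [3]

  [0] addr=0xc blk=3 s=1: MISS | VC []
  [1] addr=0xf blk=3 s=1: L1-HIT | VC []
  [2] addr=0xc blk=3 s=1: L1-HIT | VC []
  [3] addr=0xd blk=3 s=1: L1-HIT | VC []
  [4] addr=0x2f blk=11 s=1: MISS | VC [3]
  [5] addr=0xe blk=3 s=1: VC-HIT | VC [11]
  [6] addr=0xe blk=3 s=1: L1-HIT | VC [11]
  [7] addr=0xc blk=3 s=1: L1-HIT | VC [11]
  [8] addr=0x2d blk=11 s=1: VC-HIT | VC [3]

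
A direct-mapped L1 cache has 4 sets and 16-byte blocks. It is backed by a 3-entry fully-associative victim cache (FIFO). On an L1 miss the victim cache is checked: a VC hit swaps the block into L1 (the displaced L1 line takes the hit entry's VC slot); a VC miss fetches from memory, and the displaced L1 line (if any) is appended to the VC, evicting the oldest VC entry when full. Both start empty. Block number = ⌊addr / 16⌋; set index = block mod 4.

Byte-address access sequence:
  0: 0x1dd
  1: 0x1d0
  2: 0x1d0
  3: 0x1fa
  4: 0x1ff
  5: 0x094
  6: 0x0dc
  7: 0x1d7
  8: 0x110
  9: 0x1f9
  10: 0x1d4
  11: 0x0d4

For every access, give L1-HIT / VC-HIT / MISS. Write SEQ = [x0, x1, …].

SEQ = [MISS, L1-HIT, L1-HIT, MISS, L1-HIT, MISS, MISS, VC-HIT, MISS, L1-HIT, VC-HIT, VC-HIT]

#0 0x1dd→b29/s1 MISS; vc=[]
#1 0x1d0→b29/s1 L1-HIT; vc=[]
#2 0x1d0→b29/s1 L1-HIT; vc=[]
#3 0x1fa→b31/s3 MISS; vc=[]
#4 0x1ff→b31/s3 L1-HIT; vc=[]
#5 0x94→b9/s1 MISS; vc=[29]
#6 0xdc→b13/s1 MISS; vc=[29,9]
#7 0x1d7→b29/s1 VC-HIT; vc=[13,9]
#8 0x110→b17/s1 MISS; vc=[13,9,29]
#9 0x1f9→b31/s3 L1-HIT; vc=[13,9,29]
#10 0x1d4→b29/s1 VC-HIT; vc=[13,9,17]
#11 0xd4→b13/s1 VC-HIT; vc=[29,9,17]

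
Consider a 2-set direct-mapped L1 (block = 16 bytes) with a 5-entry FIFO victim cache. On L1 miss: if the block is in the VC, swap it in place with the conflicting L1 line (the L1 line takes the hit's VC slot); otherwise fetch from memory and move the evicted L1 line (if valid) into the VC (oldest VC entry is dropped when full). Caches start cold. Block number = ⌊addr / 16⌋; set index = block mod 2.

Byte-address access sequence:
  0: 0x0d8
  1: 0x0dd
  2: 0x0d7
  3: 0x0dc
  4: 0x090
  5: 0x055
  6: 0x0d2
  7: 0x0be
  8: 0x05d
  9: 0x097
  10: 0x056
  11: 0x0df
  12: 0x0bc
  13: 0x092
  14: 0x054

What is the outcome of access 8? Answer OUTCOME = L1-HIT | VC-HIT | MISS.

OUTCOME = VC-HIT

  [0] addr=0xd8 blk=13 s=1: MISS | VC []
  [1] addr=0xdd blk=13 s=1: L1-HIT | VC []
  [2] addr=0xd7 blk=13 s=1: L1-HIT | VC []
  [3] addr=0xdc blk=13 s=1: L1-HIT | VC []
  [4] addr=0x90 blk=9 s=1: MISS | VC [13]
  [5] addr=0x55 blk=5 s=1: MISS | VC [13, 9]
  [6] addr=0xd2 blk=13 s=1: VC-HIT | VC [5, 9]
  [7] addr=0xbe blk=11 s=1: MISS | VC [5, 9, 13]
  [8] addr=0x5d blk=5 s=1: VC-HIT | VC [11, 9, 13]
  [9] addr=0x97 blk=9 s=1: VC-HIT | VC [11, 5, 13]
  [10] addr=0x56 blk=5 s=1: VC-HIT | VC [11, 9, 13]
  [11] addr=0xdf blk=13 s=1: VC-HIT | VC [11, 9, 5]
  [12] addr=0xbc blk=11 s=1: VC-HIT | VC [13, 9, 5]
  [13] addr=0x92 blk=9 s=1: VC-HIT | VC [13, 11, 5]
  [14] addr=0x54 blk=5 s=1: VC-HIT | VC [13, 11, 9]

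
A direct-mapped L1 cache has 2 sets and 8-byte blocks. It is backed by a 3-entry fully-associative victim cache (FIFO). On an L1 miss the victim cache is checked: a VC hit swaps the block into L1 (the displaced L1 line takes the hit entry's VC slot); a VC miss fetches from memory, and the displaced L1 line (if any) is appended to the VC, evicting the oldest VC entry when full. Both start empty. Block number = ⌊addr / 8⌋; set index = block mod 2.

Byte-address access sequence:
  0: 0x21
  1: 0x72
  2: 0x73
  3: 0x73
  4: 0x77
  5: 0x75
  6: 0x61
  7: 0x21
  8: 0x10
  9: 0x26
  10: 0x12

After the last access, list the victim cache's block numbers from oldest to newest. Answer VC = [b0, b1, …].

#0 0x21→b4/s0 MISS; vc=[]
#1 0x72→b14/s0 MISS; vc=[4]
#2 0x73→b14/s0 L1-HIT; vc=[4]
#3 0x73→b14/s0 L1-HIT; vc=[4]
#4 0x77→b14/s0 L1-HIT; vc=[4]
#5 0x75→b14/s0 L1-HIT; vc=[4]
#6 0x61→b12/s0 MISS; vc=[4,14]
#7 0x21→b4/s0 VC-HIT; vc=[12,14]
#8 0x10→b2/s0 MISS; vc=[12,14,4]
#9 0x26→b4/s0 VC-HIT; vc=[12,14,2]
#10 0x12→b2/s0 VC-HIT; vc=[12,14,4]

VC = [12, 14, 4]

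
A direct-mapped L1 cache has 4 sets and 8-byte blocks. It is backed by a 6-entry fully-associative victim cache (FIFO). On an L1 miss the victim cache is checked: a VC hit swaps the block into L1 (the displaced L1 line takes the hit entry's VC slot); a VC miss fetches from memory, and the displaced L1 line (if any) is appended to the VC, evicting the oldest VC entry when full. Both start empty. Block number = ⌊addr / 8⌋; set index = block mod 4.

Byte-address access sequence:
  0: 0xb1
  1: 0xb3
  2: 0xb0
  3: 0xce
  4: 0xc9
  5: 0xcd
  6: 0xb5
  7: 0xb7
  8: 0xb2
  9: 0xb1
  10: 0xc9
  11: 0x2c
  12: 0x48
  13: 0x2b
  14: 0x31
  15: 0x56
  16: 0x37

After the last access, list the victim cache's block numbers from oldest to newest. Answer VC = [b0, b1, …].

VC = [25, 9, 22, 10]

0: 0xb1 (blk 22, set 2) → MISS  vc=[]
1: 0xb3 (blk 22, set 2) → L1-HIT  vc=[]
2: 0xb0 (blk 22, set 2) → L1-HIT  vc=[]
3: 0xce (blk 25, set 1) → MISS  vc=[]
4: 0xc9 (blk 25, set 1) → L1-HIT  vc=[]
5: 0xcd (blk 25, set 1) → L1-HIT  vc=[]
6: 0xb5 (blk 22, set 2) → L1-HIT  vc=[]
7: 0xb7 (blk 22, set 2) → L1-HIT  vc=[]
8: 0xb2 (blk 22, set 2) → L1-HIT  vc=[]
9: 0xb1 (blk 22, set 2) → L1-HIT  vc=[]
10: 0xc9 (blk 25, set 1) → L1-HIT  vc=[]
11: 0x2c (blk 5, set 1) → MISS  vc=[25]
12: 0x48 (blk 9, set 1) → MISS  vc=[25, 5]
13: 0x2b (blk 5, set 1) → VC-HIT  vc=[25, 9]
14: 0x31 (blk 6, set 2) → MISS  vc=[25, 9, 22]
15: 0x56 (blk 10, set 2) → MISS  vc=[25, 9, 22, 6]
16: 0x37 (blk 6, set 2) → VC-HIT  vc=[25, 9, 22, 10]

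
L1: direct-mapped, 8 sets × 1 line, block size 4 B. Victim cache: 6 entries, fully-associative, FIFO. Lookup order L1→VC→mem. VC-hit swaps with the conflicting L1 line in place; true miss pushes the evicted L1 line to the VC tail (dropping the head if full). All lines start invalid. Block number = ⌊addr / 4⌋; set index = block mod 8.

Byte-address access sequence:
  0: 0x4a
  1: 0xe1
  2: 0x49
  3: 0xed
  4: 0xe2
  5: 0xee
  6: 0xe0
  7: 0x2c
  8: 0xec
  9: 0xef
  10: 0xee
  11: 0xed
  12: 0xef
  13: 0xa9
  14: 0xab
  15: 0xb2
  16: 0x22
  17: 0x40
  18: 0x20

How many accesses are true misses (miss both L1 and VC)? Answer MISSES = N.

MISSES = 8

0: 0x4a (blk 18, set 2) → MISS  vc=[]
1: 0xe1 (blk 56, set 0) → MISS  vc=[]
2: 0x49 (blk 18, set 2) → L1-HIT  vc=[]
3: 0xed (blk 59, set 3) → MISS  vc=[]
4: 0xe2 (blk 56, set 0) → L1-HIT  vc=[]
5: 0xee (blk 59, set 3) → L1-HIT  vc=[]
6: 0xe0 (blk 56, set 0) → L1-HIT  vc=[]
7: 0x2c (blk 11, set 3) → MISS  vc=[59]
8: 0xec (blk 59, set 3) → VC-HIT  vc=[11]
9: 0xef (blk 59, set 3) → L1-HIT  vc=[11]
10: 0xee (blk 59, set 3) → L1-HIT  vc=[11]
11: 0xed (blk 59, set 3) → L1-HIT  vc=[11]
12: 0xef (blk 59, set 3) → L1-HIT  vc=[11]
13: 0xa9 (blk 42, set 2) → MISS  vc=[11, 18]
14: 0xab (blk 42, set 2) → L1-HIT  vc=[11, 18]
15: 0xb2 (blk 44, set 4) → MISS  vc=[11, 18]
16: 0x22 (blk 8, set 0) → MISS  vc=[11, 18, 56]
17: 0x40 (blk 16, set 0) → MISS  vc=[11, 18, 56, 8]
18: 0x20 (blk 8, set 0) → VC-HIT  vc=[11, 18, 56, 16]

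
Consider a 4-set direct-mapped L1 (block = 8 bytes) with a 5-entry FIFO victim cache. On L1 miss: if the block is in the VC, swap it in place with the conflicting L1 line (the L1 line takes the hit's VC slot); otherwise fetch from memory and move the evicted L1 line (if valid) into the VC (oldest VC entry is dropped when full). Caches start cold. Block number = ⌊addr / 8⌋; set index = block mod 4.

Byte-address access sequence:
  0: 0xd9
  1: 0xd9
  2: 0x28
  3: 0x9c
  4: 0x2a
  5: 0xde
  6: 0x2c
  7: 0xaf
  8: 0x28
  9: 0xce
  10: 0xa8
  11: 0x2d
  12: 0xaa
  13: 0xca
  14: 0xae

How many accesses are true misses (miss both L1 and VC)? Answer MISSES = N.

  [0] addr=0xd9 blk=27 s=3: MISS | VC []
  [1] addr=0xd9 blk=27 s=3: L1-HIT | VC []
  [2] addr=0x28 blk=5 s=1: MISS | VC []
  [3] addr=0x9c blk=19 s=3: MISS | VC [27]
  [4] addr=0x2a blk=5 s=1: L1-HIT | VC [27]
  [5] addr=0xde blk=27 s=3: VC-HIT | VC [19]
  [6] addr=0x2c blk=5 s=1: L1-HIT | VC [19]
  [7] addr=0xaf blk=21 s=1: MISS | VC [19, 5]
  [8] addr=0x28 blk=5 s=1: VC-HIT | VC [19, 21]
  [9] addr=0xce blk=25 s=1: MISS | VC [19, 21, 5]
  [10] addr=0xa8 blk=21 s=1: VC-HIT | VC [19, 25, 5]
  [11] addr=0x2d blk=5 s=1: VC-HIT | VC [19, 25, 21]
  [12] addr=0xaa blk=21 s=1: VC-HIT | VC [19, 25, 5]
  [13] addr=0xca blk=25 s=1: VC-HIT | VC [19, 21, 5]
  [14] addr=0xae blk=21 s=1: VC-HIT | VC [19, 25, 5]

MISSES = 5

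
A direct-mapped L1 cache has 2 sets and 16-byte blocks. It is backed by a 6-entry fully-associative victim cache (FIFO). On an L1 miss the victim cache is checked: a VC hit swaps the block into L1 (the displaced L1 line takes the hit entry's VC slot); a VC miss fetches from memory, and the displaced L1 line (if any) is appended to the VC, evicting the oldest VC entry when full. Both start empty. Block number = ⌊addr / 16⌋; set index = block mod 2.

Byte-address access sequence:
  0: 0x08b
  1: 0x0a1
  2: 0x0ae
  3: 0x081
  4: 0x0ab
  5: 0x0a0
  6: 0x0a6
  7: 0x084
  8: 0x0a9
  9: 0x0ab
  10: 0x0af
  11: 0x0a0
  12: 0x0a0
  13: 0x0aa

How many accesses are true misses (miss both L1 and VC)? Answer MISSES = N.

MISSES = 2

  [0] addr=0x8b blk=8 s=0: MISS | VC []
  [1] addr=0xa1 blk=10 s=0: MISS | VC [8]
  [2] addr=0xae blk=10 s=0: L1-HIT | VC [8]
  [3] addr=0x81 blk=8 s=0: VC-HIT | VC [10]
  [4] addr=0xab blk=10 s=0: VC-HIT | VC [8]
  [5] addr=0xa0 blk=10 s=0: L1-HIT | VC [8]
  [6] addr=0xa6 blk=10 s=0: L1-HIT | VC [8]
  [7] addr=0x84 blk=8 s=0: VC-HIT | VC [10]
  [8] addr=0xa9 blk=10 s=0: VC-HIT | VC [8]
  [9] addr=0xab blk=10 s=0: L1-HIT | VC [8]
  [10] addr=0xaf blk=10 s=0: L1-HIT | VC [8]
  [11] addr=0xa0 blk=10 s=0: L1-HIT | VC [8]
  [12] addr=0xa0 blk=10 s=0: L1-HIT | VC [8]
  [13] addr=0xaa blk=10 s=0: L1-HIT | VC [8]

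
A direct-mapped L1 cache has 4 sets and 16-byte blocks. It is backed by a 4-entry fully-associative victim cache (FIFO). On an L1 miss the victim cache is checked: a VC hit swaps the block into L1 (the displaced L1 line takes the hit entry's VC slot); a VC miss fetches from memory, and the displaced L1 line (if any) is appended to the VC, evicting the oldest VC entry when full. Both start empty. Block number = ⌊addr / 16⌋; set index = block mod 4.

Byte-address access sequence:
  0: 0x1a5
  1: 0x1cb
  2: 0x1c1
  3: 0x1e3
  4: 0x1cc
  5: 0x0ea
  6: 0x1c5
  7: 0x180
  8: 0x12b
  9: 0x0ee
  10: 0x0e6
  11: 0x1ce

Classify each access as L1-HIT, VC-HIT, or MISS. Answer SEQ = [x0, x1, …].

SEQ = [MISS, MISS, L1-HIT, MISS, L1-HIT, MISS, L1-HIT, MISS, MISS, VC-HIT, L1-HIT, VC-HIT]

#0 0x1a5→b26/s2 MISS; vc=[]
#1 0x1cb→b28/s0 MISS; vc=[]
#2 0x1c1→b28/s0 L1-HIT; vc=[]
#3 0x1e3→b30/s2 MISS; vc=[26]
#4 0x1cc→b28/s0 L1-HIT; vc=[26]
#5 0xea→b14/s2 MISS; vc=[26,30]
#6 0x1c5→b28/s0 L1-HIT; vc=[26,30]
#7 0x180→b24/s0 MISS; vc=[26,30,28]
#8 0x12b→b18/s2 MISS; vc=[26,30,28,14]
#9 0xee→b14/s2 VC-HIT; vc=[26,30,28,18]
#10 0xe6→b14/s2 L1-HIT; vc=[26,30,28,18]
#11 0x1ce→b28/s0 VC-HIT; vc=[26,30,24,18]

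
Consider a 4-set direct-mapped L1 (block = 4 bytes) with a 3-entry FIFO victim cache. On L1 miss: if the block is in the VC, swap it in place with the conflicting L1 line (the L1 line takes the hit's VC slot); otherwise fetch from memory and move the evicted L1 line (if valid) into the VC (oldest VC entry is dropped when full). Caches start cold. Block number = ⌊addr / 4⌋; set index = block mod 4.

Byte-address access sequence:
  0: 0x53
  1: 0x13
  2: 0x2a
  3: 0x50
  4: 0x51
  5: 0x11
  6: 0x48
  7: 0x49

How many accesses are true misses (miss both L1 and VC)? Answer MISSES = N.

MISSES = 4

  [0] addr=0x53 blk=20 s=0: MISS | VC []
  [1] addr=0x13 blk=4 s=0: MISS | VC [20]
  [2] addr=0x2a blk=10 s=2: MISS | VC [20]
  [3] addr=0x50 blk=20 s=0: VC-HIT | VC [4]
  [4] addr=0x51 blk=20 s=0: L1-HIT | VC [4]
  [5] addr=0x11 blk=4 s=0: VC-HIT | VC [20]
  [6] addr=0x48 blk=18 s=2: MISS | VC [20, 10]
  [7] addr=0x49 blk=18 s=2: L1-HIT | VC [20, 10]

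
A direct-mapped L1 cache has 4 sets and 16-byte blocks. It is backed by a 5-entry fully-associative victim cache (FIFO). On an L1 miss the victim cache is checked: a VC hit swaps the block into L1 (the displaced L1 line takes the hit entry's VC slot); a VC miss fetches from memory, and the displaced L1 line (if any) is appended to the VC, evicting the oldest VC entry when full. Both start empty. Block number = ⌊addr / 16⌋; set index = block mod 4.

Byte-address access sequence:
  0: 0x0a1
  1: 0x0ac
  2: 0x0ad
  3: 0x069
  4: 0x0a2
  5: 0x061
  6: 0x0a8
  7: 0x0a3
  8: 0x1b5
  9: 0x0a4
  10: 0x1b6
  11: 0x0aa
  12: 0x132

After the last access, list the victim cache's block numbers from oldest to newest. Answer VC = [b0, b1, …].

#0 0xa1→b10/s2 MISS; vc=[]
#1 0xac→b10/s2 L1-HIT; vc=[]
#2 0xad→b10/s2 L1-HIT; vc=[]
#3 0x69→b6/s2 MISS; vc=[10]
#4 0xa2→b10/s2 VC-HIT; vc=[6]
#5 0x61→b6/s2 VC-HIT; vc=[10]
#6 0xa8→b10/s2 VC-HIT; vc=[6]
#7 0xa3→b10/s2 L1-HIT; vc=[6]
#8 0x1b5→b27/s3 MISS; vc=[6]
#9 0xa4→b10/s2 L1-HIT; vc=[6]
#10 0x1b6→b27/s3 L1-HIT; vc=[6]
#11 0xaa→b10/s2 L1-HIT; vc=[6]
#12 0x132→b19/s3 MISS; vc=[6,27]

VC = [6, 27]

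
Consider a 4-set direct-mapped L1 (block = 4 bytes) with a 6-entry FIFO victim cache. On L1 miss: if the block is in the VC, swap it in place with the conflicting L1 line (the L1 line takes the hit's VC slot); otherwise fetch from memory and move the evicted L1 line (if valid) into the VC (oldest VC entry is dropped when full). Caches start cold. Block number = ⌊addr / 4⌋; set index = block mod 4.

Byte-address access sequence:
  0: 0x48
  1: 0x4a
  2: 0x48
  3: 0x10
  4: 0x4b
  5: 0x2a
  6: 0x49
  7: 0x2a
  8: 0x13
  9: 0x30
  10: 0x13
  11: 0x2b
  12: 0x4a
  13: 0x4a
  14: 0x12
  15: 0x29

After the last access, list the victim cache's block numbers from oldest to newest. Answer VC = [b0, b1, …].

VC = [18, 12]

  [0] addr=0x48 blk=18 s=2: MISS | VC []
  [1] addr=0x4a blk=18 s=2: L1-HIT | VC []
  [2] addr=0x48 blk=18 s=2: L1-HIT | VC []
  [3] addr=0x10 blk=4 s=0: MISS | VC []
  [4] addr=0x4b blk=18 s=2: L1-HIT | VC []
  [5] addr=0x2a blk=10 s=2: MISS | VC [18]
  [6] addr=0x49 blk=18 s=2: VC-HIT | VC [10]
  [7] addr=0x2a blk=10 s=2: VC-HIT | VC [18]
  [8] addr=0x13 blk=4 s=0: L1-HIT | VC [18]
  [9] addr=0x30 blk=12 s=0: MISS | VC [18, 4]
  [10] addr=0x13 blk=4 s=0: VC-HIT | VC [18, 12]
  [11] addr=0x2b blk=10 s=2: L1-HIT | VC [18, 12]
  [12] addr=0x4a blk=18 s=2: VC-HIT | VC [10, 12]
  [13] addr=0x4a blk=18 s=2: L1-HIT | VC [10, 12]
  [14] addr=0x12 blk=4 s=0: L1-HIT | VC [10, 12]
  [15] addr=0x29 blk=10 s=2: VC-HIT | VC [18, 12]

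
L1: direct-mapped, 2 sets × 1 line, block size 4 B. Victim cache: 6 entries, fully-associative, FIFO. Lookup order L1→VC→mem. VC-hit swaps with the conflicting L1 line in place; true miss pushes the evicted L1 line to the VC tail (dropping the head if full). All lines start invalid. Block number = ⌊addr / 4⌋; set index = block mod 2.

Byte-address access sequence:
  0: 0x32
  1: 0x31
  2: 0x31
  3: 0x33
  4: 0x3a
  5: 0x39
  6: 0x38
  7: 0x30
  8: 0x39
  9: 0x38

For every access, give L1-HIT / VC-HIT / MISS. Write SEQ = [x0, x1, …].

SEQ = [MISS, L1-HIT, L1-HIT, L1-HIT, MISS, L1-HIT, L1-HIT, VC-HIT, VC-HIT, L1-HIT]

0: 0x32 (blk 12, set 0) → MISS  vc=[]
1: 0x31 (blk 12, set 0) → L1-HIT  vc=[]
2: 0x31 (blk 12, set 0) → L1-HIT  vc=[]
3: 0x33 (blk 12, set 0) → L1-HIT  vc=[]
4: 0x3a (blk 14, set 0) → MISS  vc=[12]
5: 0x39 (blk 14, set 0) → L1-HIT  vc=[12]
6: 0x38 (blk 14, set 0) → L1-HIT  vc=[12]
7: 0x30 (blk 12, set 0) → VC-HIT  vc=[14]
8: 0x39 (blk 14, set 0) → VC-HIT  vc=[12]
9: 0x38 (blk 14, set 0) → L1-HIT  vc=[12]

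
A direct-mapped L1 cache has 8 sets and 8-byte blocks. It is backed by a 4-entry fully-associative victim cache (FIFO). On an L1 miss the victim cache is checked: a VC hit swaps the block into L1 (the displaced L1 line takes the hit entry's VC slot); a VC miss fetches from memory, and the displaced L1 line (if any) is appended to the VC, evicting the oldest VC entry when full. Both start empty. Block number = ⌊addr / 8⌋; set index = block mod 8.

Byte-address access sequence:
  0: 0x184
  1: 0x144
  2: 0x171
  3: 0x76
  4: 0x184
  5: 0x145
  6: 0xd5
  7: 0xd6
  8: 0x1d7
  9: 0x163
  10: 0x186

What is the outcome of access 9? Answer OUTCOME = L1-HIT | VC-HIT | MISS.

OUTCOME = MISS

#0 0x184→b48/s0 MISS; vc=[]
#1 0x144→b40/s0 MISS; vc=[48]
#2 0x171→b46/s6 MISS; vc=[48]
#3 0x76→b14/s6 MISS; vc=[48,46]
#4 0x184→b48/s0 VC-HIT; vc=[40,46]
#5 0x145→b40/s0 VC-HIT; vc=[48,46]
#6 0xd5→b26/s2 MISS; vc=[48,46]
#7 0xd6→b26/s2 L1-HIT; vc=[48,46]
#8 0x1d7→b58/s2 MISS; vc=[48,46,26]
#9 0x163→b44/s4 MISS; vc=[48,46,26]
#10 0x186→b48/s0 VC-HIT; vc=[40,46,26]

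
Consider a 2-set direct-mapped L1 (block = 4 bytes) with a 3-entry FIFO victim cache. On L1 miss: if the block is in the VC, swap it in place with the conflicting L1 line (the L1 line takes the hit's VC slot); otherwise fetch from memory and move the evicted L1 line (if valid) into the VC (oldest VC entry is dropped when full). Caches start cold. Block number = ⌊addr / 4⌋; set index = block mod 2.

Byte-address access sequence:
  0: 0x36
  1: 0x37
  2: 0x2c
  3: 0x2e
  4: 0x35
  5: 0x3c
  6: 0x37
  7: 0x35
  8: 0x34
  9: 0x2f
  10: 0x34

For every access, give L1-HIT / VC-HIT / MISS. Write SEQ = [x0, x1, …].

SEQ = [MISS, L1-HIT, MISS, L1-HIT, VC-HIT, MISS, VC-HIT, L1-HIT, L1-HIT, VC-HIT, VC-HIT]

0: 0x36 (blk 13, set 1) → MISS  vc=[]
1: 0x37 (blk 13, set 1) → L1-HIT  vc=[]
2: 0x2c (blk 11, set 1) → MISS  vc=[13]
3: 0x2e (blk 11, set 1) → L1-HIT  vc=[13]
4: 0x35 (blk 13, set 1) → VC-HIT  vc=[11]
5: 0x3c (blk 15, set 1) → MISS  vc=[11, 13]
6: 0x37 (blk 13, set 1) → VC-HIT  vc=[11, 15]
7: 0x35 (blk 13, set 1) → L1-HIT  vc=[11, 15]
8: 0x34 (blk 13, set 1) → L1-HIT  vc=[11, 15]
9: 0x2f (blk 11, set 1) → VC-HIT  vc=[13, 15]
10: 0x34 (blk 13, set 1) → VC-HIT  vc=[11, 15]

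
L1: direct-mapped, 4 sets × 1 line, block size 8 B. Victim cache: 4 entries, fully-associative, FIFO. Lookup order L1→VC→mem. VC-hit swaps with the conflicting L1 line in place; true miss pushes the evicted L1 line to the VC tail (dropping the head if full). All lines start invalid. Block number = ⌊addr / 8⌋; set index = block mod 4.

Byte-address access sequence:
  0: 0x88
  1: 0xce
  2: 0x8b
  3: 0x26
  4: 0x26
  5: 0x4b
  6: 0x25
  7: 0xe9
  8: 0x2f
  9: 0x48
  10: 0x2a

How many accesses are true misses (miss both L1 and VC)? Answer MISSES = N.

0: 0x88 (blk 17, set 1) → MISS  vc=[]
1: 0xce (blk 25, set 1) → MISS  vc=[17]
2: 0x8b (blk 17, set 1) → VC-HIT  vc=[25]
3: 0x26 (blk 4, set 0) → MISS  vc=[25]
4: 0x26 (blk 4, set 0) → L1-HIT  vc=[25]
5: 0x4b (blk 9, set 1) → MISS  vc=[25, 17]
6: 0x25 (blk 4, set 0) → L1-HIT  vc=[25, 17]
7: 0xe9 (blk 29, set 1) → MISS  vc=[25, 17, 9]
8: 0x2f (blk 5, set 1) → MISS  vc=[25, 17, 9, 29]
9: 0x48 (blk 9, set 1) → VC-HIT  vc=[25, 17, 5, 29]
10: 0x2a (blk 5, set 1) → VC-HIT  vc=[25, 17, 9, 29]

MISSES = 6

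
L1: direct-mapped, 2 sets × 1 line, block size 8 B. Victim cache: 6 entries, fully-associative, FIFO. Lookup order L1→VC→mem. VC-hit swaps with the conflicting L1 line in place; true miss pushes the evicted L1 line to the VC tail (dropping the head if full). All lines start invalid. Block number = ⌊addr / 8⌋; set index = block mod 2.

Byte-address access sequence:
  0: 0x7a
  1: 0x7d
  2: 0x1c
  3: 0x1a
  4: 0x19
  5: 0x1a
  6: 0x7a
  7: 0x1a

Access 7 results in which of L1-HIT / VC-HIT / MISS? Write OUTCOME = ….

#0 0x7a→b15/s1 MISS; vc=[]
#1 0x7d→b15/s1 L1-HIT; vc=[]
#2 0x1c→b3/s1 MISS; vc=[15]
#3 0x1a→b3/s1 L1-HIT; vc=[15]
#4 0x19→b3/s1 L1-HIT; vc=[15]
#5 0x1a→b3/s1 L1-HIT; vc=[15]
#6 0x7a→b15/s1 VC-HIT; vc=[3]
#7 0x1a→b3/s1 VC-HIT; vc=[15]

OUTCOME = VC-HIT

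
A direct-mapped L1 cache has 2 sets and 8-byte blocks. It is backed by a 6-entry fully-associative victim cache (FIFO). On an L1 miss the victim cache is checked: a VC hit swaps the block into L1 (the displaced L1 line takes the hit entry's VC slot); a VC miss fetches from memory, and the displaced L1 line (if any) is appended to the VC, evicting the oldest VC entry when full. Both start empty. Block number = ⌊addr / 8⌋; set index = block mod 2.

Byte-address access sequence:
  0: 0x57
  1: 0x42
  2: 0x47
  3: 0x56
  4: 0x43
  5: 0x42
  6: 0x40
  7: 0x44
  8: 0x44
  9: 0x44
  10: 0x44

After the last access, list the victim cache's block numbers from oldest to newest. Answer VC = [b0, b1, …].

  [0] addr=0x57 blk=10 s=0: MISS | VC []
  [1] addr=0x42 blk=8 s=0: MISS | VC [10]
  [2] addr=0x47 blk=8 s=0: L1-HIT | VC [10]
  [3] addr=0x56 blk=10 s=0: VC-HIT | VC [8]
  [4] addr=0x43 blk=8 s=0: VC-HIT | VC [10]
  [5] addr=0x42 blk=8 s=0: L1-HIT | VC [10]
  [6] addr=0x40 blk=8 s=0: L1-HIT | VC [10]
  [7] addr=0x44 blk=8 s=0: L1-HIT | VC [10]
  [8] addr=0x44 blk=8 s=0: L1-HIT | VC [10]
  [9] addr=0x44 blk=8 s=0: L1-HIT | VC [10]
  [10] addr=0x44 blk=8 s=0: L1-HIT | VC [10]

VC = [10]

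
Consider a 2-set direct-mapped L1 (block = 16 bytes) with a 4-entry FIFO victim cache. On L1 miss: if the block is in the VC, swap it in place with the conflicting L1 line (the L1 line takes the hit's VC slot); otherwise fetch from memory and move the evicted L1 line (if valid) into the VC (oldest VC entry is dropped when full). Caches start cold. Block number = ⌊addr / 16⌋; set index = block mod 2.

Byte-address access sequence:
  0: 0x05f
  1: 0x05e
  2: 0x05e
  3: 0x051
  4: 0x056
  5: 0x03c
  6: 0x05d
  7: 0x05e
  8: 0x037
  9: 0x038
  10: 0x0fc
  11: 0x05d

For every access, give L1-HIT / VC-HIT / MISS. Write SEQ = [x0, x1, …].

SEQ = [MISS, L1-HIT, L1-HIT, L1-HIT, L1-HIT, MISS, VC-HIT, L1-HIT, VC-HIT, L1-HIT, MISS, VC-HIT]

  [0] addr=0x5f blk=5 s=1: MISS | VC []
  [1] addr=0x5e blk=5 s=1: L1-HIT | VC []
  [2] addr=0x5e blk=5 s=1: L1-HIT | VC []
  [3] addr=0x51 blk=5 s=1: L1-HIT | VC []
  [4] addr=0x56 blk=5 s=1: L1-HIT | VC []
  [5] addr=0x3c blk=3 s=1: MISS | VC [5]
  [6] addr=0x5d blk=5 s=1: VC-HIT | VC [3]
  [7] addr=0x5e blk=5 s=1: L1-HIT | VC [3]
  [8] addr=0x37 blk=3 s=1: VC-HIT | VC [5]
  [9] addr=0x38 blk=3 s=1: L1-HIT | VC [5]
  [10] addr=0xfc blk=15 s=1: MISS | VC [5, 3]
  [11] addr=0x5d blk=5 s=1: VC-HIT | VC [15, 3]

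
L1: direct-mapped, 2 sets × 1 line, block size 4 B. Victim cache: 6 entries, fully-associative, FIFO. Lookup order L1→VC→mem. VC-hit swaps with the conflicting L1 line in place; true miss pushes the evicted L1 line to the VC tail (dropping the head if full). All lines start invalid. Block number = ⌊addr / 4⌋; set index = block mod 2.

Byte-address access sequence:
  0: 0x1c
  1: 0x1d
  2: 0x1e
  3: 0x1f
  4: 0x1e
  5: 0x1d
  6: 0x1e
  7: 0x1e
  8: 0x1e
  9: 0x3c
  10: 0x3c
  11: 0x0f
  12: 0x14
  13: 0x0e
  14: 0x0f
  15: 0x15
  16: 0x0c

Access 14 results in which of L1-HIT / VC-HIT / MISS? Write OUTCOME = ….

OUTCOME = L1-HIT

#0 0x1c→b7/s1 MISS; vc=[]
#1 0x1d→b7/s1 L1-HIT; vc=[]
#2 0x1e→b7/s1 L1-HIT; vc=[]
#3 0x1f→b7/s1 L1-HIT; vc=[]
#4 0x1e→b7/s1 L1-HIT; vc=[]
#5 0x1d→b7/s1 L1-HIT; vc=[]
#6 0x1e→b7/s1 L1-HIT; vc=[]
#7 0x1e→b7/s1 L1-HIT; vc=[]
#8 0x1e→b7/s1 L1-HIT; vc=[]
#9 0x3c→b15/s1 MISS; vc=[7]
#10 0x3c→b15/s1 L1-HIT; vc=[7]
#11 0xf→b3/s1 MISS; vc=[7,15]
#12 0x14→b5/s1 MISS; vc=[7,15,3]
#13 0xe→b3/s1 VC-HIT; vc=[7,15,5]
#14 0xf→b3/s1 L1-HIT; vc=[7,15,5]
#15 0x15→b5/s1 VC-HIT; vc=[7,15,3]
#16 0xc→b3/s1 VC-HIT; vc=[7,15,5]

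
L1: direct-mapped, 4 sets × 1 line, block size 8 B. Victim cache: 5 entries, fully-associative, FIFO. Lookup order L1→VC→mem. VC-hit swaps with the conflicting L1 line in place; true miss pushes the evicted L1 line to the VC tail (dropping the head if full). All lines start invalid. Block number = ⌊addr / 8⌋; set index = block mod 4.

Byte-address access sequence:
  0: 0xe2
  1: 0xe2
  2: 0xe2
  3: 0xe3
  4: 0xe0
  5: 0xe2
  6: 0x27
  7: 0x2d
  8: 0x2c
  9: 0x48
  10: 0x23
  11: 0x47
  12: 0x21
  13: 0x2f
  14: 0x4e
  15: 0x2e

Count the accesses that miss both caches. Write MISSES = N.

MISSES = 5

  [0] addr=0xe2 blk=28 s=0: MISS | VC []
  [1] addr=0xe2 blk=28 s=0: L1-HIT | VC []
  [2] addr=0xe2 blk=28 s=0: L1-HIT | VC []
  [3] addr=0xe3 blk=28 s=0: L1-HIT | VC []
  [4] addr=0xe0 blk=28 s=0: L1-HIT | VC []
  [5] addr=0xe2 blk=28 s=0: L1-HIT | VC []
  [6] addr=0x27 blk=4 s=0: MISS | VC [28]
  [7] addr=0x2d blk=5 s=1: MISS | VC [28]
  [8] addr=0x2c blk=5 s=1: L1-HIT | VC [28]
  [9] addr=0x48 blk=9 s=1: MISS | VC [28, 5]
  [10] addr=0x23 blk=4 s=0: L1-HIT | VC [28, 5]
  [11] addr=0x47 blk=8 s=0: MISS | VC [28, 5, 4]
  [12] addr=0x21 blk=4 s=0: VC-HIT | VC [28, 5, 8]
  [13] addr=0x2f blk=5 s=1: VC-HIT | VC [28, 9, 8]
  [14] addr=0x4e blk=9 s=1: VC-HIT | VC [28, 5, 8]
  [15] addr=0x2e blk=5 s=1: VC-HIT | VC [28, 9, 8]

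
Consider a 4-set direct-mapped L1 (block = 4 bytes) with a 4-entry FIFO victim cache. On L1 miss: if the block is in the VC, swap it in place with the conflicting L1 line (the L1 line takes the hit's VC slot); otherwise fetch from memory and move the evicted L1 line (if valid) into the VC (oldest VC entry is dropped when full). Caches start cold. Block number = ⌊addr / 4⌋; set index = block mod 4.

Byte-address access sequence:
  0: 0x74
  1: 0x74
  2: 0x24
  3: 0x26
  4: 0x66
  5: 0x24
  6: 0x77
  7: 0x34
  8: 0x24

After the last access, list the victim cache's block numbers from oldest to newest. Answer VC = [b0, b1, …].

VC = [13, 25, 29]

0: 0x74 (blk 29, set 1) → MISS  vc=[]
1: 0x74 (blk 29, set 1) → L1-HIT  vc=[]
2: 0x24 (blk 9, set 1) → MISS  vc=[29]
3: 0x26 (blk 9, set 1) → L1-HIT  vc=[29]
4: 0x66 (blk 25, set 1) → MISS  vc=[29, 9]
5: 0x24 (blk 9, set 1) → VC-HIT  vc=[29, 25]
6: 0x77 (blk 29, set 1) → VC-HIT  vc=[9, 25]
7: 0x34 (blk 13, set 1) → MISS  vc=[9, 25, 29]
8: 0x24 (blk 9, set 1) → VC-HIT  vc=[13, 25, 29]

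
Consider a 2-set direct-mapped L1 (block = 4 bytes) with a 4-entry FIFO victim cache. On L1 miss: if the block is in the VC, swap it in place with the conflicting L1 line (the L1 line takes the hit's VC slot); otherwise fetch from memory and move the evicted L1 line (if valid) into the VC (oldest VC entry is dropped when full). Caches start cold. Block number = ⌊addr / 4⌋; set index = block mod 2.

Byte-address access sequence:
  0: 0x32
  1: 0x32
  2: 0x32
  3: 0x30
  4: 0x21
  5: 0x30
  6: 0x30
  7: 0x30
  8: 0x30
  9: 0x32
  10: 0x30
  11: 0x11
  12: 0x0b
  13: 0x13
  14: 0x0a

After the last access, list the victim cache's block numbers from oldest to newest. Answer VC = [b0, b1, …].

  [0] addr=0x32 blk=12 s=0: MISS | VC []
  [1] addr=0x32 blk=12 s=0: L1-HIT | VC []
  [2] addr=0x32 blk=12 s=0: L1-HIT | VC []
  [3] addr=0x30 blk=12 s=0: L1-HIT | VC []
  [4] addr=0x21 blk=8 s=0: MISS | VC [12]
  [5] addr=0x30 blk=12 s=0: VC-HIT | VC [8]
  [6] addr=0x30 blk=12 s=0: L1-HIT | VC [8]
  [7] addr=0x30 blk=12 s=0: L1-HIT | VC [8]
  [8] addr=0x30 blk=12 s=0: L1-HIT | VC [8]
  [9] addr=0x32 blk=12 s=0: L1-HIT | VC [8]
  [10] addr=0x30 blk=12 s=0: L1-HIT | VC [8]
  [11] addr=0x11 blk=4 s=0: MISS | VC [8, 12]
  [12] addr=0xb blk=2 s=0: MISS | VC [8, 12, 4]
  [13] addr=0x13 blk=4 s=0: VC-HIT | VC [8, 12, 2]
  [14] addr=0xa blk=2 s=0: VC-HIT | VC [8, 12, 4]

VC = [8, 12, 4]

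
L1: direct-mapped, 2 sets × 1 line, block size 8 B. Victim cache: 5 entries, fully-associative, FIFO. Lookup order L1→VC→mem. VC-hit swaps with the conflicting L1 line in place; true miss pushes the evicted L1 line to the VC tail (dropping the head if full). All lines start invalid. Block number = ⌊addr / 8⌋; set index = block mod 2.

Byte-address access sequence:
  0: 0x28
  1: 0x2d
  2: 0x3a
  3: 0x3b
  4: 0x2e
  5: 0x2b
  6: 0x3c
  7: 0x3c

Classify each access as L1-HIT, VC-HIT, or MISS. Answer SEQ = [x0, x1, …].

0: 0x28 (blk 5, set 1) → MISS  vc=[]
1: 0x2d (blk 5, set 1) → L1-HIT  vc=[]
2: 0x3a (blk 7, set 1) → MISS  vc=[5]
3: 0x3b (blk 7, set 1) → L1-HIT  vc=[5]
4: 0x2e (blk 5, set 1) → VC-HIT  vc=[7]
5: 0x2b (blk 5, set 1) → L1-HIT  vc=[7]
6: 0x3c (blk 7, set 1) → VC-HIT  vc=[5]
7: 0x3c (blk 7, set 1) → L1-HIT  vc=[5]

SEQ = [MISS, L1-HIT, MISS, L1-HIT, VC-HIT, L1-HIT, VC-HIT, L1-HIT]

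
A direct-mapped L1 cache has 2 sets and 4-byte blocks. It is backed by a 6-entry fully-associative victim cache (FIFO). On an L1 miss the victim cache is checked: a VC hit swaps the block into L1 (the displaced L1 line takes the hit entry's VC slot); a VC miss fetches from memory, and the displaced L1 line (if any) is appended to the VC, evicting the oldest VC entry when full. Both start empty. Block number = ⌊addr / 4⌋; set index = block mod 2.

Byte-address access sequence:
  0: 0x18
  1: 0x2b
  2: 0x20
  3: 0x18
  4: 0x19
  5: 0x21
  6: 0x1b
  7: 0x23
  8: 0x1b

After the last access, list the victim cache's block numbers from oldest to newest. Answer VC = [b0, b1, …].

#0 0x18→b6/s0 MISS; vc=[]
#1 0x2b→b10/s0 MISS; vc=[6]
#2 0x20→b8/s0 MISS; vc=[6,10]
#3 0x18→b6/s0 VC-HIT; vc=[8,10]
#4 0x19→b6/s0 L1-HIT; vc=[8,10]
#5 0x21→b8/s0 VC-HIT; vc=[6,10]
#6 0x1b→b6/s0 VC-HIT; vc=[8,10]
#7 0x23→b8/s0 VC-HIT; vc=[6,10]
#8 0x1b→b6/s0 VC-HIT; vc=[8,10]

VC = [8, 10]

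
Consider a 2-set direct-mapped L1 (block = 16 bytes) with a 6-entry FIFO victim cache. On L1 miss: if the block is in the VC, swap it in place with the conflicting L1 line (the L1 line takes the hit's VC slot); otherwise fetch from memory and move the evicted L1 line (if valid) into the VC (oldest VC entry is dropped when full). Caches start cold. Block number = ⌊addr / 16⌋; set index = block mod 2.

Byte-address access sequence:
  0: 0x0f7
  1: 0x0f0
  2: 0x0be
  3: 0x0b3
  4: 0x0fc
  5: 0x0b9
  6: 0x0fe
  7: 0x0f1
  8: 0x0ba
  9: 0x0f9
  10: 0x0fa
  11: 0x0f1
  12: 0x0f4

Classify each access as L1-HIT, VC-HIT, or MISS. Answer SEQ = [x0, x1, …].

SEQ = [MISS, L1-HIT, MISS, L1-HIT, VC-HIT, VC-HIT, VC-HIT, L1-HIT, VC-HIT, VC-HIT, L1-HIT, L1-HIT, L1-HIT]

#0 0xf7→b15/s1 MISS; vc=[]
#1 0xf0→b15/s1 L1-HIT; vc=[]
#2 0xbe→b11/s1 MISS; vc=[15]
#3 0xb3→b11/s1 L1-HIT; vc=[15]
#4 0xfc→b15/s1 VC-HIT; vc=[11]
#5 0xb9→b11/s1 VC-HIT; vc=[15]
#6 0xfe→b15/s1 VC-HIT; vc=[11]
#7 0xf1→b15/s1 L1-HIT; vc=[11]
#8 0xba→b11/s1 VC-HIT; vc=[15]
#9 0xf9→b15/s1 VC-HIT; vc=[11]
#10 0xfa→b15/s1 L1-HIT; vc=[11]
#11 0xf1→b15/s1 L1-HIT; vc=[11]
#12 0xf4→b15/s1 L1-HIT; vc=[11]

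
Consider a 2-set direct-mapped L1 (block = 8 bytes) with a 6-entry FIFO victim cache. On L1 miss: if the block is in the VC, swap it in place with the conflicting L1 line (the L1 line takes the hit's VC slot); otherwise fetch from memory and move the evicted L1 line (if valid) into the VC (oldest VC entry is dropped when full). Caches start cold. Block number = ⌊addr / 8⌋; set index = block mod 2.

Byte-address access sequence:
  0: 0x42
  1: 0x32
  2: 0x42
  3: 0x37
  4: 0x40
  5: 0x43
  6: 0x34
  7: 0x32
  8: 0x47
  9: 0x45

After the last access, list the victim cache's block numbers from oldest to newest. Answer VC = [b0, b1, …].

VC = [6]

0: 0x42 (blk 8, set 0) → MISS  vc=[]
1: 0x32 (blk 6, set 0) → MISS  vc=[8]
2: 0x42 (blk 8, set 0) → VC-HIT  vc=[6]
3: 0x37 (blk 6, set 0) → VC-HIT  vc=[8]
4: 0x40 (blk 8, set 0) → VC-HIT  vc=[6]
5: 0x43 (blk 8, set 0) → L1-HIT  vc=[6]
6: 0x34 (blk 6, set 0) → VC-HIT  vc=[8]
7: 0x32 (blk 6, set 0) → L1-HIT  vc=[8]
8: 0x47 (blk 8, set 0) → VC-HIT  vc=[6]
9: 0x45 (blk 8, set 0) → L1-HIT  vc=[6]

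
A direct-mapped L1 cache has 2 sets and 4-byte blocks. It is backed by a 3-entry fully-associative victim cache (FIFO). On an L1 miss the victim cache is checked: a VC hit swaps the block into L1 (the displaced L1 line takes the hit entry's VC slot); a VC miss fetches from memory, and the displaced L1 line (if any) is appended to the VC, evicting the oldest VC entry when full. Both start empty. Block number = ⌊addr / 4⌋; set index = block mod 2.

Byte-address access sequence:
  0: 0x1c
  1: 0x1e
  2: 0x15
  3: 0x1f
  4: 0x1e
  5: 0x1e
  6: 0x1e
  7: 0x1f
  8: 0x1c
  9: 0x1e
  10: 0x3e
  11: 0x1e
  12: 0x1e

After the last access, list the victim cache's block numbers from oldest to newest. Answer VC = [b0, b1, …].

VC = [5, 15]

  [0] addr=0x1c blk=7 s=1: MISS | VC []
  [1] addr=0x1e blk=7 s=1: L1-HIT | VC []
  [2] addr=0x15 blk=5 s=1: MISS | VC [7]
  [3] addr=0x1f blk=7 s=1: VC-HIT | VC [5]
  [4] addr=0x1e blk=7 s=1: L1-HIT | VC [5]
  [5] addr=0x1e blk=7 s=1: L1-HIT | VC [5]
  [6] addr=0x1e blk=7 s=1: L1-HIT | VC [5]
  [7] addr=0x1f blk=7 s=1: L1-HIT | VC [5]
  [8] addr=0x1c blk=7 s=1: L1-HIT | VC [5]
  [9] addr=0x1e blk=7 s=1: L1-HIT | VC [5]
  [10] addr=0x3e blk=15 s=1: MISS | VC [5, 7]
  [11] addr=0x1e blk=7 s=1: VC-HIT | VC [5, 15]
  [12] addr=0x1e blk=7 s=1: L1-HIT | VC [5, 15]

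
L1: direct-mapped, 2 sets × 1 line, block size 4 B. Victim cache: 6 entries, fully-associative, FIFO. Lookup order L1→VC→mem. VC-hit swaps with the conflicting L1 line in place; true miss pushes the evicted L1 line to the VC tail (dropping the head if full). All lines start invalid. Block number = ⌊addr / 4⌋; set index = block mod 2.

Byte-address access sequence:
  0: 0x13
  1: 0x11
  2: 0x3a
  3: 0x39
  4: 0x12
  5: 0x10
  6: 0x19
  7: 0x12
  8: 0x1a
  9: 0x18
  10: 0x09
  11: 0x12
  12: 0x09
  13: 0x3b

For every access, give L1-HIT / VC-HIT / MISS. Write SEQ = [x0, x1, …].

0: 0x13 (blk 4, set 0) → MISS  vc=[]
1: 0x11 (blk 4, set 0) → L1-HIT  vc=[]
2: 0x3a (blk 14, set 0) → MISS  vc=[4]
3: 0x39 (blk 14, set 0) → L1-HIT  vc=[4]
4: 0x12 (blk 4, set 0) → VC-HIT  vc=[14]
5: 0x10 (blk 4, set 0) → L1-HIT  vc=[14]
6: 0x19 (blk 6, set 0) → MISS  vc=[14, 4]
7: 0x12 (blk 4, set 0) → VC-HIT  vc=[14, 6]
8: 0x1a (blk 6, set 0) → VC-HIT  vc=[14, 4]
9: 0x18 (blk 6, set 0) → L1-HIT  vc=[14, 4]
10: 0x9 (blk 2, set 0) → MISS  vc=[14, 4, 6]
11: 0x12 (blk 4, set 0) → VC-HIT  vc=[14, 2, 6]
12: 0x9 (blk 2, set 0) → VC-HIT  vc=[14, 4, 6]
13: 0x3b (blk 14, set 0) → VC-HIT  vc=[2, 4, 6]

SEQ = [MISS, L1-HIT, MISS, L1-HIT, VC-HIT, L1-HIT, MISS, VC-HIT, VC-HIT, L1-HIT, MISS, VC-HIT, VC-HIT, VC-HIT]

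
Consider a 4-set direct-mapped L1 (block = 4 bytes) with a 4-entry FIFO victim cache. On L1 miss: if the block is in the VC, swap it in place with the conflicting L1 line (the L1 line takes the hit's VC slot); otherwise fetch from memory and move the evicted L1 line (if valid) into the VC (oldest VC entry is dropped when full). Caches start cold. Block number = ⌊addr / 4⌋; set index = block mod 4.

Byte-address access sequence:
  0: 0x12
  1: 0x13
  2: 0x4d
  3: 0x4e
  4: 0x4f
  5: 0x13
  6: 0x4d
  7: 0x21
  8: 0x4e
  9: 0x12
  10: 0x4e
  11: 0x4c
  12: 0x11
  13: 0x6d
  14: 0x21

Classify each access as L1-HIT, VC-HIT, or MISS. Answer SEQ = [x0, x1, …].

SEQ = [MISS, L1-HIT, MISS, L1-HIT, L1-HIT, L1-HIT, L1-HIT, MISS, L1-HIT, VC-HIT, L1-HIT, L1-HIT, L1-HIT, MISS, VC-HIT]

  [0] addr=0x12 blk=4 s=0: MISS | VC []
  [1] addr=0x13 blk=4 s=0: L1-HIT | VC []
  [2] addr=0x4d blk=19 s=3: MISS | VC []
  [3] addr=0x4e blk=19 s=3: L1-HIT | VC []
  [4] addr=0x4f blk=19 s=3: L1-HIT | VC []
  [5] addr=0x13 blk=4 s=0: L1-HIT | VC []
  [6] addr=0x4d blk=19 s=3: L1-HIT | VC []
  [7] addr=0x21 blk=8 s=0: MISS | VC [4]
  [8] addr=0x4e blk=19 s=3: L1-HIT | VC [4]
  [9] addr=0x12 blk=4 s=0: VC-HIT | VC [8]
  [10] addr=0x4e blk=19 s=3: L1-HIT | VC [8]
  [11] addr=0x4c blk=19 s=3: L1-HIT | VC [8]
  [12] addr=0x11 blk=4 s=0: L1-HIT | VC [8]
  [13] addr=0x6d blk=27 s=3: MISS | VC [8, 19]
  [14] addr=0x21 blk=8 s=0: VC-HIT | VC [4, 19]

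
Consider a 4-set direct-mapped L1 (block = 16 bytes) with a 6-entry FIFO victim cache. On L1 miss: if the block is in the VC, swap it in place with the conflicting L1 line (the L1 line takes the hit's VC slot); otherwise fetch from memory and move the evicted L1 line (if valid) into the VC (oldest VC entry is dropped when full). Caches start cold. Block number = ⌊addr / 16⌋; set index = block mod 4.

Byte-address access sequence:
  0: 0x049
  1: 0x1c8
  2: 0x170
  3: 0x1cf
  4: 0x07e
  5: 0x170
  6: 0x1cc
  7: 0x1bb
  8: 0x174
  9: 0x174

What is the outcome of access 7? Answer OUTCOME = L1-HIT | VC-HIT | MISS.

OUTCOME = MISS

  [0] addr=0x49 blk=4 s=0: MISS | VC []
  [1] addr=0x1c8 blk=28 s=0: MISS | VC [4]
  [2] addr=0x170 blk=23 s=3: MISS | VC [4]
  [3] addr=0x1cf blk=28 s=0: L1-HIT | VC [4]
  [4] addr=0x7e blk=7 s=3: MISS | VC [4, 23]
  [5] addr=0x170 blk=23 s=3: VC-HIT | VC [4, 7]
  [6] addr=0x1cc blk=28 s=0: L1-HIT | VC [4, 7]
  [7] addr=0x1bb blk=27 s=3: MISS | VC [4, 7, 23]
  [8] addr=0x174 blk=23 s=3: VC-HIT | VC [4, 7, 27]
  [9] addr=0x174 blk=23 s=3: L1-HIT | VC [4, 7, 27]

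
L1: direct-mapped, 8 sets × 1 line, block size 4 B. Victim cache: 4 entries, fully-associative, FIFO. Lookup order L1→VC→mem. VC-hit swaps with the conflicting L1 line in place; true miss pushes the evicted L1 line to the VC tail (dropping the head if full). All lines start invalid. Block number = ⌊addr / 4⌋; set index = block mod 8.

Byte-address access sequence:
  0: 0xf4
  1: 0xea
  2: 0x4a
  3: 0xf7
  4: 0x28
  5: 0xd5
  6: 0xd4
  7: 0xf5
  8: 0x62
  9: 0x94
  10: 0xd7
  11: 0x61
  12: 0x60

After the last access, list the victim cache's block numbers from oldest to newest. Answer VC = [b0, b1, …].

VC = [58, 18, 37, 61]

#0 0xf4→b61/s5 MISS; vc=[]
#1 0xea→b58/s2 MISS; vc=[]
#2 0x4a→b18/s2 MISS; vc=[58]
#3 0xf7→b61/s5 L1-HIT; vc=[58]
#4 0x28→b10/s2 MISS; vc=[58,18]
#5 0xd5→b53/s5 MISS; vc=[58,18,61]
#6 0xd4→b53/s5 L1-HIT; vc=[58,18,61]
#7 0xf5→b61/s5 VC-HIT; vc=[58,18,53]
#8 0x62→b24/s0 MISS; vc=[58,18,53]
#9 0x94→b37/s5 MISS; vc=[58,18,53,61]
#10 0xd7→b53/s5 VC-HIT; vc=[58,18,37,61]
#11 0x61→b24/s0 L1-HIT; vc=[58,18,37,61]
#12 0x60→b24/s0 L1-HIT; vc=[58,18,37,61]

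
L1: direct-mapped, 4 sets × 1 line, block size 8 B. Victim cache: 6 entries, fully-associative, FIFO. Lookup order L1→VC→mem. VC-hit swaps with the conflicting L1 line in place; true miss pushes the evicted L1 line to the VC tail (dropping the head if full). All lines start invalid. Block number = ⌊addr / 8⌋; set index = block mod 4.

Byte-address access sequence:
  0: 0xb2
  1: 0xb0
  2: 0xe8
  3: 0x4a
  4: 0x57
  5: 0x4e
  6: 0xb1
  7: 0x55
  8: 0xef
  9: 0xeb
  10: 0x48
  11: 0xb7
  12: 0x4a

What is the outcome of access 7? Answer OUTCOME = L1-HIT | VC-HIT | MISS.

OUTCOME = VC-HIT

0: 0xb2 (blk 22, set 2) → MISS  vc=[]
1: 0xb0 (blk 22, set 2) → L1-HIT  vc=[]
2: 0xe8 (blk 29, set 1) → MISS  vc=[]
3: 0x4a (blk 9, set 1) → MISS  vc=[29]
4: 0x57 (blk 10, set 2) → MISS  vc=[29, 22]
5: 0x4e (blk 9, set 1) → L1-HIT  vc=[29, 22]
6: 0xb1 (blk 22, set 2) → VC-HIT  vc=[29, 10]
7: 0x55 (blk 10, set 2) → VC-HIT  vc=[29, 22]
8: 0xef (blk 29, set 1) → VC-HIT  vc=[9, 22]
9: 0xeb (blk 29, set 1) → L1-HIT  vc=[9, 22]
10: 0x48 (blk 9, set 1) → VC-HIT  vc=[29, 22]
11: 0xb7 (blk 22, set 2) → VC-HIT  vc=[29, 10]
12: 0x4a (blk 9, set 1) → L1-HIT  vc=[29, 10]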